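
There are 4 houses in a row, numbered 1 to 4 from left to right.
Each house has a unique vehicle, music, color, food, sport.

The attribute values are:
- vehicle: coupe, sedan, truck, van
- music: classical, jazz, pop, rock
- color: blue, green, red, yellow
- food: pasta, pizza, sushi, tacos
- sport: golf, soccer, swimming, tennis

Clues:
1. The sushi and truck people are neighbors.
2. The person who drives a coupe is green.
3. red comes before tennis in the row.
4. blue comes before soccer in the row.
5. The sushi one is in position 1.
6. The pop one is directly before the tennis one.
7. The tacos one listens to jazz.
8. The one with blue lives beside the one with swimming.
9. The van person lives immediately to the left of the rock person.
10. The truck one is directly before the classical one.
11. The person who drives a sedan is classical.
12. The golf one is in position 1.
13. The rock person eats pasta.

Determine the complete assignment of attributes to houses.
Solution:

House | Vehicle | Music | Color | Food | Sport
----------------------------------------------
  1   | van | pop | red | sushi | golf
  2   | truck | rock | blue | pasta | tennis
  3   | sedan | classical | yellow | pizza | swimming
  4   | coupe | jazz | green | tacos | soccer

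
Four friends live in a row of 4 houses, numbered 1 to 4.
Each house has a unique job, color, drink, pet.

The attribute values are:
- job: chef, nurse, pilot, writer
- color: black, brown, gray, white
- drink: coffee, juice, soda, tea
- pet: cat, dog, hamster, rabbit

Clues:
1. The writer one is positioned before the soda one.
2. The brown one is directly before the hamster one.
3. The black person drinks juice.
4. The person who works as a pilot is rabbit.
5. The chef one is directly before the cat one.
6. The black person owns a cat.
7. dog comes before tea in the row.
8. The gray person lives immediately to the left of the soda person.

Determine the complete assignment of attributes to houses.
Solution:

House | Job | Color | Drink | Pet
---------------------------------
  1   | writer | gray | coffee | dog
  2   | pilot | brown | soda | rabbit
  3   | chef | white | tea | hamster
  4   | nurse | black | juice | cat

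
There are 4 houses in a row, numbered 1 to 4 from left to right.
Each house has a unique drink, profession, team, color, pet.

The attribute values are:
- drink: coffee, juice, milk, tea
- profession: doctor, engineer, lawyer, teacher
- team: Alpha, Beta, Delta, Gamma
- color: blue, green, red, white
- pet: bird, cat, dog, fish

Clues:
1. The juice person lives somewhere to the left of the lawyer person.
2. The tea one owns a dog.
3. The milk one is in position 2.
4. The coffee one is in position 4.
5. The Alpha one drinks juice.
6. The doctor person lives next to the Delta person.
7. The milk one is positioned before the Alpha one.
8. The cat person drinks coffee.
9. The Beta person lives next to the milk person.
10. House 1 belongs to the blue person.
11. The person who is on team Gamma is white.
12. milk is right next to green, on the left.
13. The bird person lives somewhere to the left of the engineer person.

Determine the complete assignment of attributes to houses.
Solution:

House | Drink | Profession | Team | Color | Pet
-----------------------------------------------
  1   | tea | doctor | Beta | blue | dog
  2   | milk | teacher | Delta | red | bird
  3   | juice | engineer | Alpha | green | fish
  4   | coffee | lawyer | Gamma | white | cat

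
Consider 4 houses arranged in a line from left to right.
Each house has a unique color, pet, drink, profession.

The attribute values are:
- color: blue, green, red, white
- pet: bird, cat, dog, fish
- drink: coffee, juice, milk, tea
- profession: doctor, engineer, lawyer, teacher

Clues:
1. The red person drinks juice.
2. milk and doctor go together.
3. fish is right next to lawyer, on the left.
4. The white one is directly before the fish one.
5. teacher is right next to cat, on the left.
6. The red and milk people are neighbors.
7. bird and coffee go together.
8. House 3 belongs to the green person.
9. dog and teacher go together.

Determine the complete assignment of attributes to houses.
Solution:

House | Color | Pet | Drink | Profession
----------------------------------------
  1   | red | dog | juice | teacher
  2   | white | cat | milk | doctor
  3   | green | fish | tea | engineer
  4   | blue | bird | coffee | lawyer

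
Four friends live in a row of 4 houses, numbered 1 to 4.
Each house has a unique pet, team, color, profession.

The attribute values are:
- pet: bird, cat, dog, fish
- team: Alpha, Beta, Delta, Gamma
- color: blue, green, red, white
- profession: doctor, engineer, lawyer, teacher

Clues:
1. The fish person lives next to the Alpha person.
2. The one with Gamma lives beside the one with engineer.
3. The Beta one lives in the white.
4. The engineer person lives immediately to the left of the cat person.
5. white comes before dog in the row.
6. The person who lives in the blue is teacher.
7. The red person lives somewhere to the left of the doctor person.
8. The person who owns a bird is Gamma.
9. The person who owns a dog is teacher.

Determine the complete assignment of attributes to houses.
Solution:

House | Pet | Team | Color | Profession
---------------------------------------
  1   | bird | Gamma | red | lawyer
  2   | fish | Beta | white | engineer
  3   | cat | Alpha | green | doctor
  4   | dog | Delta | blue | teacher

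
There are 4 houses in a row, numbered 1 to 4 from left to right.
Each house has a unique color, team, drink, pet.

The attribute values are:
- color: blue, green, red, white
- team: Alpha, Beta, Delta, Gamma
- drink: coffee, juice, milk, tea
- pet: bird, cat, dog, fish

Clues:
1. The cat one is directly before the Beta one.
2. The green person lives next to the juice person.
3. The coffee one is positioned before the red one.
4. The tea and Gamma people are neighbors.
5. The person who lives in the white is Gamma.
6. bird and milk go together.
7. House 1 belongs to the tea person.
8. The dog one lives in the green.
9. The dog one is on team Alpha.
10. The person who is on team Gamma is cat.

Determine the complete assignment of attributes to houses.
Solution:

House | Color | Team | Drink | Pet
----------------------------------
  1   | green | Alpha | tea | dog
  2   | white | Gamma | juice | cat
  3   | blue | Beta | coffee | fish
  4   | red | Delta | milk | bird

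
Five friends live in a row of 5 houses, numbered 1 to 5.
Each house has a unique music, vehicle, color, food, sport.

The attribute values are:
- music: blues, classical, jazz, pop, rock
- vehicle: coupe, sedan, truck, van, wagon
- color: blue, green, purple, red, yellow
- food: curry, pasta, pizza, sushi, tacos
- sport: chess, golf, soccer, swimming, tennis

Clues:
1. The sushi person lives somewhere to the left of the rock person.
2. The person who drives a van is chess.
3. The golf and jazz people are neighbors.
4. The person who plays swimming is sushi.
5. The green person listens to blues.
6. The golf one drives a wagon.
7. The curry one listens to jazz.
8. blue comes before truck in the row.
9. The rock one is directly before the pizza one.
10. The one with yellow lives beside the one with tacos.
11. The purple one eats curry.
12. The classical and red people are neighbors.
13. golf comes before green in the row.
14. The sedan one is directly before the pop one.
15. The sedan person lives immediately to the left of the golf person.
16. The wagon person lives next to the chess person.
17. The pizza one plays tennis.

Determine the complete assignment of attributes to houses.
Solution:

House | Music | Vehicle | Color | Food | Sport
----------------------------------------------
  1   | classical | sedan | yellow | sushi | swimming
  2   | pop | wagon | red | tacos | golf
  3   | jazz | van | purple | curry | chess
  4   | rock | coupe | blue | pasta | soccer
  5   | blues | truck | green | pizza | tennis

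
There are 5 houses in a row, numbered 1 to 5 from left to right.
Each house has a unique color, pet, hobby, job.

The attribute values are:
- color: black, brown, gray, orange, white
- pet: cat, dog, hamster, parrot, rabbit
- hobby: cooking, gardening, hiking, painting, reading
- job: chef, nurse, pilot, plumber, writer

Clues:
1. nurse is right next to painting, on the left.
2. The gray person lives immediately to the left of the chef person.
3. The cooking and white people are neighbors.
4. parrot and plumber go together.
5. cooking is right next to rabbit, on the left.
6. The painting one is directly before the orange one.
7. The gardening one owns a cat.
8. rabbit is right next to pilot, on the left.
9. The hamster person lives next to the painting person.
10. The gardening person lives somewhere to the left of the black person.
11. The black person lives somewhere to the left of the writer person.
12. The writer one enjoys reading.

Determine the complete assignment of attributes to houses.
Solution:

House | Color | Pet | Hobby | Job
---------------------------------
  1   | gray | hamster | cooking | nurse
  2   | white | rabbit | painting | chef
  3   | orange | cat | gardening | pilot
  4   | black | parrot | hiking | plumber
  5   | brown | dog | reading | writer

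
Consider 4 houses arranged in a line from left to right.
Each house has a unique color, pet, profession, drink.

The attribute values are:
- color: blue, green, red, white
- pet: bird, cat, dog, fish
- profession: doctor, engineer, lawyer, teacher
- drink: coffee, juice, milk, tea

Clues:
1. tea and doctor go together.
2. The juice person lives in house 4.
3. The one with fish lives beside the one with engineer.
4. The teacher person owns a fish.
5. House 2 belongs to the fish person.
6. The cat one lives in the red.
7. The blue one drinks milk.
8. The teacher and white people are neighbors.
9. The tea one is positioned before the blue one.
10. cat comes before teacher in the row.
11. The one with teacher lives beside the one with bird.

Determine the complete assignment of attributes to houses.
Solution:

House | Color | Pet | Profession | Drink
----------------------------------------
  1   | red | cat | doctor | tea
  2   | blue | fish | teacher | milk
  3   | white | bird | engineer | coffee
  4   | green | dog | lawyer | juice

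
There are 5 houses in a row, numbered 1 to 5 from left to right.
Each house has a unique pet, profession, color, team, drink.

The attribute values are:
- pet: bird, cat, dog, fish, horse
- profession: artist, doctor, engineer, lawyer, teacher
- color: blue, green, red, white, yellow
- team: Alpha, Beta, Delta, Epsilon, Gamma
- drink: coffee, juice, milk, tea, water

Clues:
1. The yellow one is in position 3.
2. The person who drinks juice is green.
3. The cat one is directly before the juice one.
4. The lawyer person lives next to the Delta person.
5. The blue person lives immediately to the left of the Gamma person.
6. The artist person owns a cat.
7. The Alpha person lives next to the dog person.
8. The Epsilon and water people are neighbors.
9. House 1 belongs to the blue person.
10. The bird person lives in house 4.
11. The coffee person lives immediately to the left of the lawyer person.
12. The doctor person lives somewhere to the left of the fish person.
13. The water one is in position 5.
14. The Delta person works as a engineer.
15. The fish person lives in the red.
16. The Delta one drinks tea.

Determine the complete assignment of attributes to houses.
Solution:

House | Pet | Profession | Color | Team | Drink
-----------------------------------------------
  1   | cat | artist | blue | Alpha | coffee
  2   | dog | lawyer | green | Gamma | juice
  3   | horse | engineer | yellow | Delta | tea
  4   | bird | doctor | white | Epsilon | milk
  5   | fish | teacher | red | Beta | water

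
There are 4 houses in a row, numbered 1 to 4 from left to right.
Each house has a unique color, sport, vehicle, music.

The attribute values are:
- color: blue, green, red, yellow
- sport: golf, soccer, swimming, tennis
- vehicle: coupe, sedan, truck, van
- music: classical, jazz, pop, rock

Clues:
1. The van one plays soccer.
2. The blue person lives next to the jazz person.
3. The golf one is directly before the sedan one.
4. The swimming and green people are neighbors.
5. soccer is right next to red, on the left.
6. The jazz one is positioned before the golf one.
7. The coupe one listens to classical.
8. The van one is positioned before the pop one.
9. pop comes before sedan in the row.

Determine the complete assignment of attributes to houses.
Solution:

House | Color | Sport | Vehicle | Music
---------------------------------------
  1   | blue | swimming | coupe | classical
  2   | green | soccer | van | jazz
  3   | red | golf | truck | pop
  4   | yellow | tennis | sedan | rock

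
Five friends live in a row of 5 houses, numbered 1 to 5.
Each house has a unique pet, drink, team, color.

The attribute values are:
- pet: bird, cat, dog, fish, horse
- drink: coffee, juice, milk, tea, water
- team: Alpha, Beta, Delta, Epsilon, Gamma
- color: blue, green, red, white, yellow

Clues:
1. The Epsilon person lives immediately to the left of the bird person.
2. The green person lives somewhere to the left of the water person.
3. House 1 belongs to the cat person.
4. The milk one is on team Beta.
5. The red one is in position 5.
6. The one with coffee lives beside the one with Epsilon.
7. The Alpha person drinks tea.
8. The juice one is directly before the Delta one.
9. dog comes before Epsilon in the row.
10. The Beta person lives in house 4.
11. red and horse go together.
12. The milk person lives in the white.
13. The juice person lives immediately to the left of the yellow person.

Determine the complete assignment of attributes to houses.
Solution:

House | Pet | Drink | Team | Color
----------------------------------
  1   | cat | juice | Gamma | green
  2   | dog | coffee | Delta | yellow
  3   | fish | water | Epsilon | blue
  4   | bird | milk | Beta | white
  5   | horse | tea | Alpha | red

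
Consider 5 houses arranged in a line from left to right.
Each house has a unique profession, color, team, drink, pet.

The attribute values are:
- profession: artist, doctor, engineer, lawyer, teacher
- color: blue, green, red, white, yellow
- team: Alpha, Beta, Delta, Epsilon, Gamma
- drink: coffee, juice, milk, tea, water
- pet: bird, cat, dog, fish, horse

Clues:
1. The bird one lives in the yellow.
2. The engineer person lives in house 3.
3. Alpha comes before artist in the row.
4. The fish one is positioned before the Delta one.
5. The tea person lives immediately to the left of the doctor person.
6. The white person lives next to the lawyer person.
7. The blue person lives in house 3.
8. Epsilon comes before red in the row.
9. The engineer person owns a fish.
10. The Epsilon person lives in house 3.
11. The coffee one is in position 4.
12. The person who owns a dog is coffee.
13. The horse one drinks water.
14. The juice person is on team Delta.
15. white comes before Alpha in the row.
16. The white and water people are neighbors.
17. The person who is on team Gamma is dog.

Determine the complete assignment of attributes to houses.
Solution:

House | Profession | Color | Team | Drink | Pet
-----------------------------------------------
  1   | teacher | white | Beta | milk | cat
  2   | lawyer | green | Alpha | water | horse
  3   | engineer | blue | Epsilon | tea | fish
  4   | doctor | red | Gamma | coffee | dog
  5   | artist | yellow | Delta | juice | bird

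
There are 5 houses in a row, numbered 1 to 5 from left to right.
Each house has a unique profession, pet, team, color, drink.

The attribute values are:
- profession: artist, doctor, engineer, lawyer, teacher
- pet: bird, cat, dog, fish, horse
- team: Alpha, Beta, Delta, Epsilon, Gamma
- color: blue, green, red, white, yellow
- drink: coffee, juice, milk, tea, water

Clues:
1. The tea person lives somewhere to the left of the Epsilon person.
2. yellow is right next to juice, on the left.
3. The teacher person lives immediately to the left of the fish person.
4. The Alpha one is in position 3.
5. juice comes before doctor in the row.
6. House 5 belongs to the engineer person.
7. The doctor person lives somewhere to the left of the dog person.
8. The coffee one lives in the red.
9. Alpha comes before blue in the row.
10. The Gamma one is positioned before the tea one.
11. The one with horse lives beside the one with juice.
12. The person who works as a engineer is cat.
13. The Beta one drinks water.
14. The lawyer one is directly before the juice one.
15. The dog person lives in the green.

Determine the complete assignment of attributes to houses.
Solution:

House | Profession | Pet | Team | Color | Drink
-----------------------------------------------
  1   | lawyer | horse | Beta | yellow | water
  2   | teacher | bird | Gamma | white | juice
  3   | doctor | fish | Alpha | red | coffee
  4   | artist | dog | Delta | green | tea
  5   | engineer | cat | Epsilon | blue | milk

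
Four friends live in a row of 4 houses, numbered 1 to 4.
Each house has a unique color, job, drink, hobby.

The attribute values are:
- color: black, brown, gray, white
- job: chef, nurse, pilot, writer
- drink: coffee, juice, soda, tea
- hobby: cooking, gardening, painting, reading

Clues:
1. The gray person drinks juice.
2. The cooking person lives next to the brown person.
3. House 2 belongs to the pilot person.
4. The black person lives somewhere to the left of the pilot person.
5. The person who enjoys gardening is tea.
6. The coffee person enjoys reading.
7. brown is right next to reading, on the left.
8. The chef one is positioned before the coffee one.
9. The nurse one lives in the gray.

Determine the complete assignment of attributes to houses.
Solution:

House | Color | Job | Drink | Hobby
-----------------------------------
  1   | black | chef | soda | cooking
  2   | brown | pilot | tea | gardening
  3   | white | writer | coffee | reading
  4   | gray | nurse | juice | painting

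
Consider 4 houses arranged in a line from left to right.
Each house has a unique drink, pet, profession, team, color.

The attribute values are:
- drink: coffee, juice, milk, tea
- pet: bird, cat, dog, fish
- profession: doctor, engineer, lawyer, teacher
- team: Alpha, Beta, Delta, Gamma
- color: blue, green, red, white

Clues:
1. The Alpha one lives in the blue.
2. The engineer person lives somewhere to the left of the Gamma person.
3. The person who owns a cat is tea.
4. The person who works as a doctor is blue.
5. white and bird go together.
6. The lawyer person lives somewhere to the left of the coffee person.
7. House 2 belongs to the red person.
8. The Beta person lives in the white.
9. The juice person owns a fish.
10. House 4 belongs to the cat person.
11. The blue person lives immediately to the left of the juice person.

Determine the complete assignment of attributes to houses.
Solution:

House | Drink | Pet | Profession | Team | Color
-----------------------------------------------
  1   | milk | dog | doctor | Alpha | blue
  2   | juice | fish | lawyer | Delta | red
  3   | coffee | bird | engineer | Beta | white
  4   | tea | cat | teacher | Gamma | green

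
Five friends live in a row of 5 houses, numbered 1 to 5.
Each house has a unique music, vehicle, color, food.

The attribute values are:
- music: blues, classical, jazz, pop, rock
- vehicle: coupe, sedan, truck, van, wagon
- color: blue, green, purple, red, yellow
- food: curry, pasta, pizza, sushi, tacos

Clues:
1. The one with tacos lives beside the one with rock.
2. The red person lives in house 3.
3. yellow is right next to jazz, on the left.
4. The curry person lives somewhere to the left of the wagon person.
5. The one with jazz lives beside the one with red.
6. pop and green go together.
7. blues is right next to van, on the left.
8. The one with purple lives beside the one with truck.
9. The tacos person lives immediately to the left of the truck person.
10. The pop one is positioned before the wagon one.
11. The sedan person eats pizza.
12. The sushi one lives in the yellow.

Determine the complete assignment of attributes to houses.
Solution:

House | Music | Vehicle | Color | Food
--------------------------------------
  1   | blues | coupe | yellow | sushi
  2   | jazz | van | purple | tacos
  3   | rock | truck | red | curry
  4   | pop | sedan | green | pizza
  5   | classical | wagon | blue | pasta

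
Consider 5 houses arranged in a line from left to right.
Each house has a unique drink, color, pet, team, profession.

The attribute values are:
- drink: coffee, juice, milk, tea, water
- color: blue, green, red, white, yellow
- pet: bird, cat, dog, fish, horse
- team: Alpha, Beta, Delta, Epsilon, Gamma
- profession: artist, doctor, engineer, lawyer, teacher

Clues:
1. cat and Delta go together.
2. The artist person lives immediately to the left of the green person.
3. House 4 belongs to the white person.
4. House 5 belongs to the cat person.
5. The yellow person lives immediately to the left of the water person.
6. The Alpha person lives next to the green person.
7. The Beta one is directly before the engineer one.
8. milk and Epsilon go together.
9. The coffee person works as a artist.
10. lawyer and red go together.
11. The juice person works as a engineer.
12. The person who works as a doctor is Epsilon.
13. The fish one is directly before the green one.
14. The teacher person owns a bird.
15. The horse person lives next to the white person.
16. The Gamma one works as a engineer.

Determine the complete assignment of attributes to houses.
Solution:

House | Drink | Color | Pet | Team | Profession
-----------------------------------------------
  1   | coffee | yellow | fish | Alpha | artist
  2   | water | green | bird | Beta | teacher
  3   | juice | blue | horse | Gamma | engineer
  4   | milk | white | dog | Epsilon | doctor
  5   | tea | red | cat | Delta | lawyer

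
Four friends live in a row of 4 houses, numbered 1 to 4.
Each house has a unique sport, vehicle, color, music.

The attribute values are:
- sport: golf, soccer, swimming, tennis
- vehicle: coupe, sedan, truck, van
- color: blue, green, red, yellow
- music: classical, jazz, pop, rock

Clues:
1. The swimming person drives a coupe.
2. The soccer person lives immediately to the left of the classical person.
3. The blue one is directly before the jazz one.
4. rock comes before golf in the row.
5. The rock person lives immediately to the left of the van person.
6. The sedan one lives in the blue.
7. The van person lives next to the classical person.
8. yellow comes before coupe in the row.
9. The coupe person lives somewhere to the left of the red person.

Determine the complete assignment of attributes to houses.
Solution:

House | Sport | Vehicle | Color | Music
---------------------------------------
  1   | tennis | sedan | blue | rock
  2   | soccer | van | yellow | jazz
  3   | swimming | coupe | green | classical
  4   | golf | truck | red | pop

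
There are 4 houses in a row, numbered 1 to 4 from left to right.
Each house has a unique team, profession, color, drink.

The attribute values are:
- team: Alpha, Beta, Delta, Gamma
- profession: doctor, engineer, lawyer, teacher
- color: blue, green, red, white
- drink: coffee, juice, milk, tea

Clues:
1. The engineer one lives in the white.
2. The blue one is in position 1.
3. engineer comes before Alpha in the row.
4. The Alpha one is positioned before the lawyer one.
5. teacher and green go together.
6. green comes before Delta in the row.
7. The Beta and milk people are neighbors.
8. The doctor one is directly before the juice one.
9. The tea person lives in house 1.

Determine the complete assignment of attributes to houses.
Solution:

House | Team | Profession | Color | Drink
-----------------------------------------
  1   | Gamma | doctor | blue | tea
  2   | Beta | engineer | white | juice
  3   | Alpha | teacher | green | milk
  4   | Delta | lawyer | red | coffee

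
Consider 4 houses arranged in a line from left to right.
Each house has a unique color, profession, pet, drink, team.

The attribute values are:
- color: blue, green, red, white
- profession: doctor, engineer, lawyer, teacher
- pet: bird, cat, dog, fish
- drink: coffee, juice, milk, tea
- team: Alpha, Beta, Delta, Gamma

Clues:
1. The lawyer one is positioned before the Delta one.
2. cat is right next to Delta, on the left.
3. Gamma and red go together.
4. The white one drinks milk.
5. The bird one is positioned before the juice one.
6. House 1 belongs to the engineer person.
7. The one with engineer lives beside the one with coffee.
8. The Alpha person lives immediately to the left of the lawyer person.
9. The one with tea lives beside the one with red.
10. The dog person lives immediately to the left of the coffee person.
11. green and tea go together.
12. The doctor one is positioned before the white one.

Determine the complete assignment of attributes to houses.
Solution:

House | Color | Profession | Pet | Drink | Team
-----------------------------------------------
  1   | green | engineer | dog | tea | Alpha
  2   | red | lawyer | bird | coffee | Gamma
  3   | blue | doctor | cat | juice | Beta
  4   | white | teacher | fish | milk | Delta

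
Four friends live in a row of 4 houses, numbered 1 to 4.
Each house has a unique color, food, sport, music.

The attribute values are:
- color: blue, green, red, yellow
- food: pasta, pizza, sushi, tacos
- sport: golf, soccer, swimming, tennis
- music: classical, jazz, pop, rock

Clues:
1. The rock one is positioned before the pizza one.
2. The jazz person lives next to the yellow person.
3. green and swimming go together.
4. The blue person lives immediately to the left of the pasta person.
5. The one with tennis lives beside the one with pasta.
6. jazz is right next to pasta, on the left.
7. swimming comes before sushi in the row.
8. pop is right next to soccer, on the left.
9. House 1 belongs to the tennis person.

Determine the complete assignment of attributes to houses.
Solution:

House | Color | Food | Sport | Music
------------------------------------
  1   | blue | tacos | tennis | jazz
  2   | yellow | pasta | golf | rock
  3   | green | pizza | swimming | pop
  4   | red | sushi | soccer | classical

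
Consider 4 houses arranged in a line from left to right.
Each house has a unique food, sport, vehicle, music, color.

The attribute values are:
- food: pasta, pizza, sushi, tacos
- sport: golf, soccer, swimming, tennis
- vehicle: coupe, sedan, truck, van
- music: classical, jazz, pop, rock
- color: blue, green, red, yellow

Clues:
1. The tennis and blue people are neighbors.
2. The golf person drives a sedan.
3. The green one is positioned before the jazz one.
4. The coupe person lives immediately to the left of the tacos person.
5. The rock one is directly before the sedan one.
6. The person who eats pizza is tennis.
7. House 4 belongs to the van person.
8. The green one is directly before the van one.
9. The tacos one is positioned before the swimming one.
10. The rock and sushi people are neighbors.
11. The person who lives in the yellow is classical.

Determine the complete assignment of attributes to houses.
Solution:

House | Food | Sport | Vehicle | Music | Color
----------------------------------------------
  1   | pizza | tennis | coupe | classical | yellow
  2   | tacos | soccer | truck | rock | blue
  3   | sushi | golf | sedan | pop | green
  4   | pasta | swimming | van | jazz | red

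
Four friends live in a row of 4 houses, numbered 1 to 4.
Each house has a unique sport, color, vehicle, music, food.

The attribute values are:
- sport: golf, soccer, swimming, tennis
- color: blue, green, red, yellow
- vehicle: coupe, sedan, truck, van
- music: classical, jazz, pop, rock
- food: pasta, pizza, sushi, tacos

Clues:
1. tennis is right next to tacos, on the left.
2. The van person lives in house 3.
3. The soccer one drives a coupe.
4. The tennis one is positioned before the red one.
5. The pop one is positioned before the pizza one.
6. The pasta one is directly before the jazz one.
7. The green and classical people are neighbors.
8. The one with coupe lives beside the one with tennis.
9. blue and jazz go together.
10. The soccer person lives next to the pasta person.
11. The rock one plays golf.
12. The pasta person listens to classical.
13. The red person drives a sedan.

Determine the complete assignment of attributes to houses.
Solution:

House | Sport | Color | Vehicle | Music | Food
----------------------------------------------
  1   | soccer | green | coupe | pop | sushi
  2   | tennis | yellow | truck | classical | pasta
  3   | swimming | blue | van | jazz | tacos
  4   | golf | red | sedan | rock | pizza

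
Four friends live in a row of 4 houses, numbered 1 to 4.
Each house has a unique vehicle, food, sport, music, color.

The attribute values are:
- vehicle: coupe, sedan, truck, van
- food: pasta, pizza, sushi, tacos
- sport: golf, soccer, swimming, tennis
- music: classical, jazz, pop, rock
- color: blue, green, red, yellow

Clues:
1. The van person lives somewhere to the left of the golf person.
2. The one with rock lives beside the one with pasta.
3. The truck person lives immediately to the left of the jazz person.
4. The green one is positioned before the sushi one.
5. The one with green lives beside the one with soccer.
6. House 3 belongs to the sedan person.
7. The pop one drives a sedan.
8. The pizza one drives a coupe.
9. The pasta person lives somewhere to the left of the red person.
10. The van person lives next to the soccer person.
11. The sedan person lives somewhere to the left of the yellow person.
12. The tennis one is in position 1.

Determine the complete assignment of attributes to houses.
Solution:

House | Vehicle | Food | Sport | Music | Color
----------------------------------------------
  1   | truck | tacos | tennis | rock | blue
  2   | van | pasta | swimming | jazz | green
  3   | sedan | sushi | soccer | pop | red
  4   | coupe | pizza | golf | classical | yellow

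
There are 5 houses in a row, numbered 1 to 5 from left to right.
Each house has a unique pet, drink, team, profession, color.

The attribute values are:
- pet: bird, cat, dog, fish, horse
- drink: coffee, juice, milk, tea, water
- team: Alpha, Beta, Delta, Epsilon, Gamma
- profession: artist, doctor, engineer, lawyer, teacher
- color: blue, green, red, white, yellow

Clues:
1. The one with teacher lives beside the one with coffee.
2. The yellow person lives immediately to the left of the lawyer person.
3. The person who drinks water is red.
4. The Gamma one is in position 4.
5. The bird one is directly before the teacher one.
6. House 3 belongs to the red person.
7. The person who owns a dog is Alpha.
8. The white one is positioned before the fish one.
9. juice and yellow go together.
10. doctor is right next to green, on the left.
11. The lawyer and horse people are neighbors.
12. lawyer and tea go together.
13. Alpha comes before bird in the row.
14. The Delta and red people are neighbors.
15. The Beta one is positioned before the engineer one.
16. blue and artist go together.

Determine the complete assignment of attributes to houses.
Solution:

House | Pet | Drink | Team | Profession | Color
-----------------------------------------------
  1   | dog | juice | Alpha | doctor | yellow
  2   | bird | tea | Delta | lawyer | green
  3   | horse | water | Beta | teacher | red
  4   | cat | coffee | Gamma | engineer | white
  5   | fish | milk | Epsilon | artist | blue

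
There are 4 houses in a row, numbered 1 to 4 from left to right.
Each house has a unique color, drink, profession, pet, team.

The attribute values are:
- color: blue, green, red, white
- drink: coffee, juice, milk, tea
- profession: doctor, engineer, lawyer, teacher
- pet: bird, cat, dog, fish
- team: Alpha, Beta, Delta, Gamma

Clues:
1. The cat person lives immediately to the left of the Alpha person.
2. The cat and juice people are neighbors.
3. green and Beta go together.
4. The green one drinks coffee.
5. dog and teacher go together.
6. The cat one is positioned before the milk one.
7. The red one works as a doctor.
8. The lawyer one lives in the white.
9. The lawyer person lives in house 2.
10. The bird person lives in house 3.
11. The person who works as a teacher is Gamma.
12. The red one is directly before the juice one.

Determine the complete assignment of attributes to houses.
Solution:

House | Color | Drink | Profession | Pet | Team
-----------------------------------------------
  1   | red | tea | doctor | cat | Delta
  2   | white | juice | lawyer | fish | Alpha
  3   | green | coffee | engineer | bird | Beta
  4   | blue | milk | teacher | dog | Gamma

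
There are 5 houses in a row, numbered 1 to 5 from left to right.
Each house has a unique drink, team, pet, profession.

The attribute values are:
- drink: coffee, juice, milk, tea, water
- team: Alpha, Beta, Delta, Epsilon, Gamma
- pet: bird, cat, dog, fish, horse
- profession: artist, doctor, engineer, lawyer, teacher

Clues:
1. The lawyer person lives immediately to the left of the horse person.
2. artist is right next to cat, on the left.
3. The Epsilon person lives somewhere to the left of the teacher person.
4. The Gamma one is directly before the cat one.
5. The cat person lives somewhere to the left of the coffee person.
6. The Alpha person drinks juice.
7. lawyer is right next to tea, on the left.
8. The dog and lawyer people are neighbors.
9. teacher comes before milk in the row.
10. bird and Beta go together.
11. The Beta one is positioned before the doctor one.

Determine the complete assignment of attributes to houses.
Solution:

House | Drink | Team | Pet | Profession
---------------------------------------
  1   | water | Gamma | dog | artist
  2   | juice | Alpha | cat | lawyer
  3   | tea | Epsilon | horse | engineer
  4   | coffee | Beta | bird | teacher
  5   | milk | Delta | fish | doctor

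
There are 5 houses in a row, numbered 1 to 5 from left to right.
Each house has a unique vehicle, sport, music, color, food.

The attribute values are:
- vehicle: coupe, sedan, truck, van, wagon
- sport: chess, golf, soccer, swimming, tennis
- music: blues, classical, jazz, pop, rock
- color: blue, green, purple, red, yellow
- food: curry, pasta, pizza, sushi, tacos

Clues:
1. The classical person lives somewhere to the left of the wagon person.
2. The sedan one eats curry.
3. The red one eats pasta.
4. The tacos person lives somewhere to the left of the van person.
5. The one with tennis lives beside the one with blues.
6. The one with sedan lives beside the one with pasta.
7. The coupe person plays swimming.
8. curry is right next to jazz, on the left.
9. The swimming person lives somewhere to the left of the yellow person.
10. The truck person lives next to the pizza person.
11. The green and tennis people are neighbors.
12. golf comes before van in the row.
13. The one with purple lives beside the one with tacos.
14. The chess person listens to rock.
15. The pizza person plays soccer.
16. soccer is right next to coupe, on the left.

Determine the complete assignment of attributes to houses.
Solution:

House | Vehicle | Sport | Music | Color | Food
----------------------------------------------
  1   | sedan | golf | classical | green | curry
  2   | truck | tennis | jazz | red | pasta
  3   | wagon | soccer | blues | purple | pizza
  4   | coupe | swimming | pop | blue | tacos
  5   | van | chess | rock | yellow | sushi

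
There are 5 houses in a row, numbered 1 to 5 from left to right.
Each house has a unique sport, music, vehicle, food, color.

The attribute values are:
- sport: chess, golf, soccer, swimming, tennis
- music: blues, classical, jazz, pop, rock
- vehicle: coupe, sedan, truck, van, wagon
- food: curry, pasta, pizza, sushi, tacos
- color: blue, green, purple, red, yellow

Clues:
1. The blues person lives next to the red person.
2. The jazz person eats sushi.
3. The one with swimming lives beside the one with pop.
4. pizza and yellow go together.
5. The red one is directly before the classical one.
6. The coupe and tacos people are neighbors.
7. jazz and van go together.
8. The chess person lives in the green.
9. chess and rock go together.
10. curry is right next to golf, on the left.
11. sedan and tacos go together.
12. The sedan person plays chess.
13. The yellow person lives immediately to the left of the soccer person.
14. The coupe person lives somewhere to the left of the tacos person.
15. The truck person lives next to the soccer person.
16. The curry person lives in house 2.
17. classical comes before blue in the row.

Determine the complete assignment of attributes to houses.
Solution:

House | Sport | Music | Vehicle | Food | Color
----------------------------------------------
  1   | swimming | blues | truck | pizza | yellow
  2   | soccer | pop | wagon | curry | red
  3   | golf | classical | coupe | pasta | purple
  4   | chess | rock | sedan | tacos | green
  5   | tennis | jazz | van | sushi | blue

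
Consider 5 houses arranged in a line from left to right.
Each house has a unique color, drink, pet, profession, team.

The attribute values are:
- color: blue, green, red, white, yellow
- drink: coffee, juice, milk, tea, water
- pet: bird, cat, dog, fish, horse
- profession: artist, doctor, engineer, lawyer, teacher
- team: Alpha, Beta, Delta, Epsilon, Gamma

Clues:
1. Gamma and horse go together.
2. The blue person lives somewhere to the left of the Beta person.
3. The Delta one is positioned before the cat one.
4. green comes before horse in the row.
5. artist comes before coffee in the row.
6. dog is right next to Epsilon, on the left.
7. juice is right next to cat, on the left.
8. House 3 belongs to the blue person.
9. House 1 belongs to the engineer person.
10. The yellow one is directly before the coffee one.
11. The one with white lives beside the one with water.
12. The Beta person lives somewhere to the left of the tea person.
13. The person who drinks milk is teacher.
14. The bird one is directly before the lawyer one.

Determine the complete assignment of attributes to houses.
Solution:

House | Color | Drink | Pet | Profession | Team
-----------------------------------------------
  1   | white | juice | dog | engineer | Delta
  2   | yellow | water | cat | artist | Epsilon
  3   | blue | coffee | fish | doctor | Alpha
  4   | green | milk | bird | teacher | Beta
  5   | red | tea | horse | lawyer | Gamma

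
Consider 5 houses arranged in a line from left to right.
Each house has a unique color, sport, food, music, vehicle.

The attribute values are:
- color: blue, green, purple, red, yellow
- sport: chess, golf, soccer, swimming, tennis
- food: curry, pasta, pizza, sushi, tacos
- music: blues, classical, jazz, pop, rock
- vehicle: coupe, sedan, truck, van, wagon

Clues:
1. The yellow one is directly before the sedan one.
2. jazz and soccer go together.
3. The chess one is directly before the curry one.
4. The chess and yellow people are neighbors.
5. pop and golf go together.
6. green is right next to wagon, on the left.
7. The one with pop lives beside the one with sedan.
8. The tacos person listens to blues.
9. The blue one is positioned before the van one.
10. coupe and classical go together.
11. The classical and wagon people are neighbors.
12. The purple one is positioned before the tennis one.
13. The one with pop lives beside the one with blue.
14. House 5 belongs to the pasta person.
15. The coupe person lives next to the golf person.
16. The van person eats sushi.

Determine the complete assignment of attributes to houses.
Solution:

House | Color | Sport | Food | Music | Vehicle
----------------------------------------------
  1   | green | chess | pizza | classical | coupe
  2   | yellow | golf | curry | pop | wagon
  3   | blue | swimming | tacos | blues | sedan
  4   | purple | soccer | sushi | jazz | van
  5   | red | tennis | pasta | rock | truck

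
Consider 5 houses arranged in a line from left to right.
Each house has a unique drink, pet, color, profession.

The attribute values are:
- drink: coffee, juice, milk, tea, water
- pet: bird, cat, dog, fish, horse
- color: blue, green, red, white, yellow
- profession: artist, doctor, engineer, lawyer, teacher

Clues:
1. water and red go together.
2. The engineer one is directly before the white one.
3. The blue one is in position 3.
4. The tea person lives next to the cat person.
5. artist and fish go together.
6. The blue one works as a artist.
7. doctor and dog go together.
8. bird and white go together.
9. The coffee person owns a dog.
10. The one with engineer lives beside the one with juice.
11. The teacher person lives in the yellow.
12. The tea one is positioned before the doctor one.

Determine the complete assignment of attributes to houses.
Solution:

House | Drink | Pet | Color | Profession
----------------------------------------
  1   | water | horse | red | engineer
  2   | juice | bird | white | lawyer
  3   | tea | fish | blue | artist
  4   | milk | cat | yellow | teacher
  5   | coffee | dog | green | doctor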